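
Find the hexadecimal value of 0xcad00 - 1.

The trailing 2 digits are 0, so subtracting 1 borrows through: they become F and the next digit up decrements.

0xcacff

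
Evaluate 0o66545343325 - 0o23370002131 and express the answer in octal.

0o43155341174

Subtract column by column in base 8:
  5-1 → 4
  2-3 → 7 (borrow)
  3-1-1 → 1
  3-2 → 1
  4-0 → 4
  3-0 → 3
  5-0 → 5
  4-7 → 5 (borrow)
  5-3-1 → 1
  6-3 → 3
  6-2 → 4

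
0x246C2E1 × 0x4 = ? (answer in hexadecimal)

Multiply each base-16 digit by 4, carrying:
  1×4 = 4 → write 4
  E×4 = 56 → write 8 carry 3
  2×4+3 = 11 → write B
  C×4 = 48 → write 0 carry 3
  6×4+3 = 27 → write B carry 1
  4×4+1 = 17 → write 1 carry 1
  2×4+1 = 9 → write 9

0x91B0B84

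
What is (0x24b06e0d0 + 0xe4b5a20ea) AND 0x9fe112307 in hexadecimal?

0x96010102

Add column by column in base 16, right to left:
  0+a = a
  d+e = b carry 1
  0+0+1 = 1
  e+2 = 0 carry 1
  6+a+1 = 1 carry 1
  0+5+1 = 6
  b+b = 6 carry 1
  4+4+1 = 9
  2+e = 0 carry 1
  final carry 1
Sum = 0x10966101ba; now AND with 0x9fe112307:
  1&0=0, 0&9=0, 9&f=9, 6&e=6, 6&1=0, 1&1=1, 0&2=0, 1&3=1, b&0=0, a&7=2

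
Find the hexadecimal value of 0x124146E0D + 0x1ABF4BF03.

0x2D0092D10

Add column by column in base 16, right to left:
  D+3 = 0 carry 1
  0+0+1 = 1
  E+F = D carry 1
  6+B+1 = 2 carry 1
  4+4+1 = 9
  1+F = 0 carry 1
  4+B+1 = 0 carry 1
  2+A+1 = D
  1+1 = 2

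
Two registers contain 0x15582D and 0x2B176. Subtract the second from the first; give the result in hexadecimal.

0x12A6B7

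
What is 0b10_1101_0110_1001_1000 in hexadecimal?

Group the bits into nibbles: 0010 1101 0110 1001 1000 → 2D698.

0x2D698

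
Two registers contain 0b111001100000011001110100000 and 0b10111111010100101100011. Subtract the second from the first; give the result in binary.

0b110110100001000101000111101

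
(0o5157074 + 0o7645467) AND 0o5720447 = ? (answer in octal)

0o5020443

Add column by column in base 8, right to left:
  4+7 = 3 carry 1
  7+6+1 = 6 carry 1
  0+4+1 = 5
  7+5 = 4 carry 1
  5+4+1 = 2 carry 1
  1+6+1 = 0 carry 1
  5+7+1 = 5 carry 1
  final carry 1
Sum = 0o15024563; now AND with 0o5720447:
  1&0=0, 5&5=5, 0&7=0, 2&2=2, 4&0=0, 5&4=4, 6&4=4, 3&7=3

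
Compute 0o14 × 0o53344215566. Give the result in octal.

Multiply each base-8 digit by 12, carrying:
  6×12 = 72 → write 0 carry 9
  6×12+9 = 81 → write 1 carry 10
  5×12+10 = 70 → write 6 carry 8
  5×12+8 = 68 → write 4 carry 8
  1×12+8 = 20 → write 4 carry 2
  2×12+2 = 26 → write 2 carry 3
  4×12+3 = 51 → write 3 carry 6
  4×12+6 = 54 → write 6 carry 6
  3×12+6 = 42 → write 2 carry 5
  3×12+5 = 41 → write 1 carry 5
  5×12+5 = 65 → write 1 carry 8
  remaining carry: 10

0o1011263244610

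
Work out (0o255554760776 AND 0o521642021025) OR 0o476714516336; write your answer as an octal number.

0o477754536336

0o255554760776 AND 0o521642021025 = 0o001440020024.
Then OR with 0o476714516336.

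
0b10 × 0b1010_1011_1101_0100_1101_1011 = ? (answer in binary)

Multiply each base-2 digit by 2, carrying:
  1×2 = 2 → write 0 carry 1
  1×2+1 = 3 → write 1 carry 1
  0×2+1 = 1 → write 1
  1×2 = 2 → write 0 carry 1
  1×2+1 = 3 → write 1 carry 1
  0×2+1 = 1 → write 1
  1×2 = 2 → write 0 carry 1
  1×2+1 = 3 → write 1 carry 1
  0×2+1 = 1 → write 1
  0×2 = 0 → write 0
  1×2 = 2 → write 0 carry 1
  0×2+1 = 1 → write 1
  1×2 = 2 → write 0 carry 1
  0×2+1 = 1 → write 1
  1×2 = 2 → write 0 carry 1
  1×2+1 = 3 → write 1 carry 1
  1×2+1 = 3 → write 1 carry 1
  1×2+1 = 3 → write 1 carry 1
  0×2+1 = 1 → write 1
  1×2 = 2 → write 0 carry 1
  0×2+1 = 1 → write 1
  1×2 = 2 → write 0 carry 1
  0×2+1 = 1 → write 1
  1×2 = 2 → write 0 carry 1
  remaining carry: 1

0b1010101111010100110110110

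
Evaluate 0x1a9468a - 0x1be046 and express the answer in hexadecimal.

0x18d6644

Subtract column by column in base 16:
  a-6 → 4
  8-4 → 4
  6-0 → 6
  4-e → 6 (borrow)
  9-b-1 → d (borrow)
  a-1-1 → 8
  1-0 → 1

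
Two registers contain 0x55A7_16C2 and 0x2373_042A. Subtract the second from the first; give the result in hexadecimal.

Subtract column by column in base 16:
  2-A → 8 (borrow)
  C-2-1 → 9
  6-4 → 2
  1-0 → 1
  7-3 → 4
  A-7 → 3
  5-3 → 2
  5-2 → 3

0x32341298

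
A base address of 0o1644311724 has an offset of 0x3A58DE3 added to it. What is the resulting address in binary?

0o1644311724 = 0b1110100100011001001111010100 in binary.
0x3A58DE3 = 0b11101001011000110111100011 in binary.
Add column by column in base 2, right to left:
  0+1 = 1
  0+1 = 1
  1+0 = 1
  0+0 = 0
  1+0 = 1
  0+1 = 1
  1+1 = 0 carry 1
  1+1+1 = 1 carry 1
  1+1+1 = 1 carry 1
  1+0+1 = 0 carry 1
  0+1+1 = 0 carry 1
  0+1+1 = 0 carry 1
  1+0+1 = 0 carry 1
  0+0+1 = 1
  0+0 = 0
  1+1 = 0 carry 1
  1+1+1 = 1 carry 1
  0+0+1 = 1
  0+1 = 1
  0+0 = 0
  1+0 = 1
  0+1 = 1
  0+0 = 0
  1+1 = 0 carry 1
  0+1+1 = 0 carry 1
  1+1+1 = 1 carry 1
  1+0+1 = 0 carry 1
  1+0+1 = 0 carry 1
  final carry 1

0b10010001101110010000110110111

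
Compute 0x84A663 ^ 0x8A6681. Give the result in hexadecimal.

0x0EC0E2

XOR each hex digit independently (no carries):
  8^8=0, 4^A=E, A^6=C, 6^6=0, 6^8=E, 3^1=2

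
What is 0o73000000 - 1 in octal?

The trailing 6 digits are 0, so subtracting 1 borrows through: they become 7 and the next digit up decrements.

0o72777777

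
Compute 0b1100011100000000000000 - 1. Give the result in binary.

The trailing 14 digits are 0, so subtracting 1 borrows through: they become 1 and the next digit up decrements.

0b1100011011111111111111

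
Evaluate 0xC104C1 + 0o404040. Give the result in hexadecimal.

0xC30CE1

0o404040 = 0x20820 in hexadecimal.
Add column by column in base 16, right to left:
  1+0 = 1
  C+2 = E
  4+8 = C
  0+0 = 0
  1+2 = 3
  C+0 = C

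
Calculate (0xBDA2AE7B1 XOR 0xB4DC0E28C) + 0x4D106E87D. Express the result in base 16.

0x568F0EDBA

First 0xBDA2AE7B1 XOR 0xB4DC0E28C = 0x097EA053D.
Add column by column in base 16, right to left:
  D+D = A carry 1
  3+7+1 = B
  5+8 = D
  0+E = E
  A+6 = 0 carry 1
  E+0+1 = F
  7+1 = 8
  9+D = 6 carry 1
  0+4+1 = 5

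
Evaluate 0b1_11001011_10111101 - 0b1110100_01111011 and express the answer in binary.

0b10101011101000010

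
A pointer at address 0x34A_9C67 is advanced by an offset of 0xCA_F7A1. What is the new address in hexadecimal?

0x4159408

Add column by column in base 16, right to left:
  7+1 = 8
  6+A = 0 carry 1
  C+7+1 = 4 carry 1
  9+F+1 = 9 carry 1
  A+A+1 = 5 carry 1
  4+C+1 = 1 carry 1
  3+0+1 = 4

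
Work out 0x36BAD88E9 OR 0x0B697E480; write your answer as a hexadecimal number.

OR each hex digit independently (no carries):
  3|0=3, 6|B=F, B|6=F, A|9=B, D|7=F, 8|E=E, 8|4=C, E|8=E, 9|0=9

0x3FFBFECE9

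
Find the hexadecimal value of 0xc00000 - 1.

The trailing 5 digits are 0, so subtracting 1 borrows through: they become F and the next digit up decrements.

0xbfffff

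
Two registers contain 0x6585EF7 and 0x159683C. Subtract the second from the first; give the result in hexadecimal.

0x4FEF6BB

Subtract column by column in base 16:
  7-C → B (borrow)
  F-3-1 → B
  E-8 → 6
  5-6 → F (borrow)
  8-9-1 → E (borrow)
  5-5-1 → F (borrow)
  6-1-1 → 4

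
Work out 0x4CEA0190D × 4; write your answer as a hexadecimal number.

Multiply each base-16 digit by 4, carrying:
  D×4 = 52 → write 4 carry 3
  0×4+3 = 3 → write 3
  9×4 = 36 → write 4 carry 2
  1×4+2 = 6 → write 6
  0×4 = 0 → write 0
  A×4 = 40 → write 8 carry 2
  E×4+2 = 58 → write A carry 3
  C×4+3 = 51 → write 3 carry 3
  4×4+3 = 19 → write 3 carry 1
  remaining carry: 1

0x133A806434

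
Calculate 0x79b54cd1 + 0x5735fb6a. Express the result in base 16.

Add column by column in base 16, right to left:
  1+a = b
  d+6 = 3 carry 1
  c+b+1 = 8 carry 1
  4+f+1 = 4 carry 1
  5+5+1 = b
  b+3 = e
  9+7 = 0 carry 1
  7+5+1 = d

0xd0eb483b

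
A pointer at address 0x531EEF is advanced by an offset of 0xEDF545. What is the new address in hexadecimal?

Add column by column in base 16, right to left:
  F+5 = 4 carry 1
  E+4+1 = 3 carry 1
  E+5+1 = 4 carry 1
  1+F+1 = 1 carry 1
  3+D+1 = 1 carry 1
  5+E+1 = 4 carry 1
  final carry 1

0x1411434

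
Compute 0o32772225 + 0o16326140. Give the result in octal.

Add column by column in base 8, right to left:
  5+0 = 5
  2+4 = 6
  2+1 = 3
  2+6 = 0 carry 1
  7+2+1 = 2 carry 1
  7+3+1 = 3 carry 1
  2+6+1 = 1 carry 1
  3+1+1 = 5

0o51320365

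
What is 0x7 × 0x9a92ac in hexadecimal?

0x43a02b4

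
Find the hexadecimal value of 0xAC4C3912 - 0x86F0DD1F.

0x255B5BF3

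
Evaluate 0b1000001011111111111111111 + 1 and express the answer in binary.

0b1000001100000000000000000

The trailing 17 digits are 1 (max in base 2), so adding 1 cascades: they roll to 0 and the next digit up increments.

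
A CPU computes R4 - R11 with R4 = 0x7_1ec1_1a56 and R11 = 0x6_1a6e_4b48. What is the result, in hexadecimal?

Subtract column by column in base 16:
  6-8 → e (borrow)
  5-4-1 → 0
  a-b → f (borrow)
  1-4-1 → c (borrow)
  1-e-1 → 2 (borrow)
  c-6-1 → 5
  e-a → 4
  1-1 → 0
  7-6 → 1

0x10452cf0e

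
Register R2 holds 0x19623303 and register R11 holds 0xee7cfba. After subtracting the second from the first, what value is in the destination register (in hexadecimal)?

0xa7a6349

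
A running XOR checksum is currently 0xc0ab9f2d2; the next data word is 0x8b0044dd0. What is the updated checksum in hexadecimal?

XOR each hex digit independently (no carries):
  c^8=4, 0^b=b, a^0=a, b^0=b, 9^4=d, f^4=b, 2^d=f, d^d=0, 2^0=2

0x4babdbf02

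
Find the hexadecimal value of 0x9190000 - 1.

The trailing 4 digits are 0, so subtracting 1 borrows through: they become F and the next digit up decrements.

0x918FFFF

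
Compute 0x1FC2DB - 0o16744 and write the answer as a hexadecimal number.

0x1FA4F7

0o16744 = 0x1DE4 in hexadecimal.
Subtract column by column in base 16:
  B-4 → 7
  D-E → F (borrow)
  2-D-1 → 4 (borrow)
  C-1-1 → A
  F-0 → F
  1-0 → 1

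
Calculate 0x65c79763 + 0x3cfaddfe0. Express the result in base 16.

0x435757743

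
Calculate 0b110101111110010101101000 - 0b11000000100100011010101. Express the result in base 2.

Subtract column by column in base 2:
  0-1 → 1 (borrow)
  0-0-1 → 1 (borrow)
  0-1-1 → 0 (borrow)
  1-0-1 → 0
  0-1 → 1 (borrow)
  1-0-1 → 0
  1-1 → 0
  0-1 → 1 (borrow)
  1-0-1 → 0
  0-0 → 0
  1-0 → 1
  0-1 → 1 (borrow)
  0-0-1 → 1 (borrow)
  1-0-1 → 0
  1-1 → 0
  1-0 → 1
  1-0 → 1
  1-0 → 1
  1-0 → 1
  0-0 → 0
  1-0 → 1
  0-1 → 1 (borrow)
  1-1-1 → 1 (borrow)
  1-0-1 → 0

0b11101111001110010010011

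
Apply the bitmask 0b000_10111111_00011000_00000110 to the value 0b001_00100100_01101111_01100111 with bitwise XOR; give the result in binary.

0b001100110110111011101100001

XOR bit by bit (1 where the bits differ):
  001001001000110111101100111
^ 000101111110001100000000110
= 001100110110111011101100001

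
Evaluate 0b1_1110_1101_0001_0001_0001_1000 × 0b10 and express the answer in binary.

0b11110110100010001000110000

Multiply each base-2 digit by 2, carrying:
  0×2 = 0 → write 0
  0×2 = 0 → write 0
  0×2 = 0 → write 0
  1×2 = 2 → write 0 carry 1
  1×2+1 = 3 → write 1 carry 1
  0×2+1 = 1 → write 1
  0×2 = 0 → write 0
  0×2 = 0 → write 0
  1×2 = 2 → write 0 carry 1
  0×2+1 = 1 → write 1
  0×2 = 0 → write 0
  0×2 = 0 → write 0
  1×2 = 2 → write 0 carry 1
  0×2+1 = 1 → write 1
  0×2 = 0 → write 0
  0×2 = 0 → write 0
  1×2 = 2 → write 0 carry 1
  0×2+1 = 1 → write 1
  1×2 = 2 → write 0 carry 1
  1×2+1 = 3 → write 1 carry 1
  0×2+1 = 1 → write 1
  1×2 = 2 → write 0 carry 1
  1×2+1 = 3 → write 1 carry 1
  1×2+1 = 3 → write 1 carry 1
  1×2+1 = 3 → write 1 carry 1
  remaining carry: 1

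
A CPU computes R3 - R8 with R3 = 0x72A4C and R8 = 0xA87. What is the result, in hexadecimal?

Subtract column by column in base 16:
  C-7 → 5
  4-8 → C (borrow)
  A-A-1 → F (borrow)
  2-0-1 → 1
  7-0 → 7

0x71FC5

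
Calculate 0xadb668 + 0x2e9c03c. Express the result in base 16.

Add column by column in base 16, right to left:
  8+c = 4 carry 1
  6+3+1 = a
  6+0 = 6
  b+c = 7 carry 1
  d+9+1 = 7 carry 1
  a+e+1 = 9 carry 1
  0+2+1 = 3

0x39776a4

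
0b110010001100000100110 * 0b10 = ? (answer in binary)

0b1100100011000001001100

Multiply each base-2 digit by 2, carrying:
  0×2 = 0 → write 0
  1×2 = 2 → write 0 carry 1
  1×2+1 = 3 → write 1 carry 1
  0×2+1 = 1 → write 1
  0×2 = 0 → write 0
  1×2 = 2 → write 0 carry 1
  0×2+1 = 1 → write 1
  0×2 = 0 → write 0
  0×2 = 0 → write 0
  0×2 = 0 → write 0
  0×2 = 0 → write 0
  1×2 = 2 → write 0 carry 1
  1×2+1 = 3 → write 1 carry 1
  0×2+1 = 1 → write 1
  0×2 = 0 → write 0
  0×2 = 0 → write 0
  1×2 = 2 → write 0 carry 1
  0×2+1 = 1 → write 1
  0×2 = 0 → write 0
  1×2 = 2 → write 0 carry 1
  1×2+1 = 3 → write 1 carry 1
  remaining carry: 1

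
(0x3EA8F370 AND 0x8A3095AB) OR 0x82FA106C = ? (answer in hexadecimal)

0x8AFA916C

0x3EA8F370 AND 0x8A3095AB = 0x0A209120.
Then OR with 0x82FA106C.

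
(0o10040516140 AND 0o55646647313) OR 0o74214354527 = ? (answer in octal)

0o74254756527

0o10040516140 AND 0o55646647313 = 0o10040406100.
Then OR with 0o74214354527.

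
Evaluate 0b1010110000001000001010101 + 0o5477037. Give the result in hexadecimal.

0b1010110000001000001010101 = 0x1581055 in hexadecimal.
0o5477037 = 0x167e1f in hexadecimal.
Add column by column in base 16, right to left:
  5+f = 4 carry 1
  5+1+1 = 7
  0+e = e
  1+7 = 8
  8+6 = e
  5+1 = 6
  1+0 = 1

0x16e8e74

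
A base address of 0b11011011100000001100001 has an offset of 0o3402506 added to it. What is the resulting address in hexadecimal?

0x7BC5A7

0b11011011100000001100001 = 0x6DC061 in hexadecimal.
0o3402506 = 0xE0546 in hexadecimal.
Add column by column in base 16, right to left:
  1+6 = 7
  6+4 = A
  0+5 = 5
  C+0 = C
  D+E = B carry 1
  6+0+1 = 7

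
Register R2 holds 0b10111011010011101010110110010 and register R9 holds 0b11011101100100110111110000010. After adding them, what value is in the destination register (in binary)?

Add column by column in base 2, right to left:
  0+0 = 0
  1+1 = 0 carry 1
  0+0+1 = 1
  0+0 = 0
  1+0 = 1
  1+0 = 1
  0+0 = 0
  1+1 = 0 carry 1
  1+1+1 = 1 carry 1
  0+1+1 = 0 carry 1
  1+1+1 = 1 carry 1
  0+1+1 = 0 carry 1
  1+0+1 = 0 carry 1
  0+1+1 = 0 carry 1
  1+1+1 = 1 carry 1
  1+0+1 = 0 carry 1
  1+0+1 = 0 carry 1
  0+1+1 = 0 carry 1
  0+0+1 = 1
  1+0 = 1
  0+1 = 1
  1+1 = 0 carry 1
  1+0+1 = 0 carry 1
  0+1+1 = 0 carry 1
  1+1+1 = 1 carry 1
  1+1+1 = 1 carry 1
  1+0+1 = 0 carry 1
  0+1+1 = 0 carry 1
  1+1+1 = 1 carry 1
  final carry 1

0b110011000111000100010100110100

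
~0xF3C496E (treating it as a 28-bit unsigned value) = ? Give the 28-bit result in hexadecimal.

0x0C3B691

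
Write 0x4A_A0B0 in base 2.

Expand each hex digit to 4 bits: 4=0100 A=1010 A=1010 0=0000 B=1011 0=0000.

0b10010101010000010110000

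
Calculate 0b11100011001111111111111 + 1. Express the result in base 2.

0b11100011010000000000000

The trailing 13 digits are 1 (max in base 2), so adding 1 cascades: they roll to 0 and the next digit up increments.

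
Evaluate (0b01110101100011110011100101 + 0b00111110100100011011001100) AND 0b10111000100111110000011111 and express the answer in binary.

0b10110000000000000000010001

Add column by column in base 2, right to left:
  1+0 = 1
  0+0 = 0
  1+1 = 0 carry 1
  0+1+1 = 0 carry 1
  0+0+1 = 1
  1+0 = 1
  1+1 = 0 carry 1
  1+1+1 = 1 carry 1
  0+0+1 = 1
  0+1 = 1
  1+1 = 0 carry 1
  1+0+1 = 0 carry 1
  1+0+1 = 0 carry 1
  1+0+1 = 0 carry 1
  0+1+1 = 0 carry 1
  0+0+1 = 1
  0+0 = 0
  1+1 = 0 carry 1
  1+0+1 = 0 carry 1
  0+1+1 = 0 carry 1
  1+1+1 = 1 carry 1
  0+1+1 = 0 carry 1
  1+1+1 = 1 carry 1
  1+1+1 = 1 carry 1
  1+0+1 = 0 carry 1
  final carry 1
Sum = 0b10110100001000001110110001; now AND with 0b10111000100111110000011111:
  10110100001000001110110001
& 10111000100111110000011111
= 10110000000000000000010001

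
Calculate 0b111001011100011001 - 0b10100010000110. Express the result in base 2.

0b110110111010010011

Subtract column by column in base 2:
  1-0 → 1
  0-1 → 1 (borrow)
  0-1-1 → 0 (borrow)
  1-0-1 → 0
  1-0 → 1
  0-0 → 0
  0-0 → 0
  0-1 → 1 (borrow)
  1-0-1 → 0
  1-0 → 1
  1-0 → 1
  0-1 → 1 (borrow)
  1-0-1 → 0
  0-1 → 1 (borrow)
  0-0-1 → 1 (borrow)
  1-0-1 → 0
  1-0 → 1
  1-0 → 1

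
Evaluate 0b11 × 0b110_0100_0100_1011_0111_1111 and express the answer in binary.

0b1001011001110001001111101

Multiply each base-2 digit by 3, carrying:
  1×3 = 3 → write 1 carry 1
  1×3+1 = 4 → write 0 carry 2
  1×3+2 = 5 → write 1 carry 2
  1×3+2 = 5 → write 1 carry 2
  1×3+2 = 5 → write 1 carry 2
  1×3+2 = 5 → write 1 carry 2
  1×3+2 = 5 → write 1 carry 2
  0×3+2 = 2 → write 0 carry 1
  1×3+1 = 4 → write 0 carry 2
  1×3+2 = 5 → write 1 carry 2
  0×3+2 = 2 → write 0 carry 1
  1×3+1 = 4 → write 0 carry 2
  0×3+2 = 2 → write 0 carry 1
  0×3+1 = 1 → write 1
  1×3 = 3 → write 1 carry 1
  0×3+1 = 1 → write 1
  0×3 = 0 → write 0
  0×3 = 0 → write 0
  1×3 = 3 → write 1 carry 1
  0×3+1 = 1 → write 1
  0×3 = 0 → write 0
  1×3 = 3 → write 1 carry 1
  1×3+1 = 4 → write 0 carry 2
  remaining carry: 10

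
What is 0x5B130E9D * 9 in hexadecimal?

0x333AB8385

Multiply each base-16 digit by 9, carrying:
  D×9 = 117 → write 5 carry 7
  9×9+7 = 88 → write 8 carry 5
  E×9+5 = 131 → write 3 carry 8
  0×9+8 = 8 → write 8
  3×9 = 27 → write B carry 1
  1×9+1 = 10 → write A
  B×9 = 99 → write 3 carry 6
  5×9+6 = 51 → write 3 carry 3
  remaining carry: 3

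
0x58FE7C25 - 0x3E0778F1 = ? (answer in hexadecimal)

0x1AF70334

Subtract column by column in base 16:
  5-1 → 4
  2-F → 3 (borrow)
  C-8-1 → 3
  7-7 → 0
  E-7 → 7
  F-0 → F
  8-E → A (borrow)
  5-3-1 → 1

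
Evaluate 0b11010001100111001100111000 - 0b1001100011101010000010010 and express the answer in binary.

0b10000101001001111100100110

Subtract column by column in base 2:
  0-0 → 0
  0-1 → 1 (borrow)
  0-0-1 → 1 (borrow)
  1-0-1 → 0
  1-1 → 0
  1-0 → 1
  0-0 → 0
  0-0 → 0
  1-0 → 1
  1-0 → 1
  0-1 → 1 (borrow)
  0-0-1 → 1 (borrow)
  1-1-1 → 1 (borrow)
  1-0-1 → 0
  1-1 → 0
  0-1 → 1 (borrow)
  0-1-1 → 0 (borrow)
  1-0-1 → 0
  1-0 → 1
  0-0 → 0
  0-1 → 1 (borrow)
  0-1-1 → 0 (borrow)
  1-0-1 → 0
  0-0 → 0
  1-1 → 0
  1-0 → 1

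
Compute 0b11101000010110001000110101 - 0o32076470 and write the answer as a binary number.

0b11001110001110010011111101

0o32076470 = 0b11010000111110100111000 in binary.
Subtract column by column in base 2:
  1-0 → 1
  0-0 → 0
  1-0 → 1
  0-1 → 1 (borrow)
  1-1-1 → 1 (borrow)
  1-1-1 → 1 (borrow)
  0-0-1 → 1 (borrow)
  0-0-1 → 1 (borrow)
  0-1-1 → 0 (borrow)
  1-0-1 → 0
  0-1 → 1 (borrow)
  0-1-1 → 0 (borrow)
  0-1-1 → 0 (borrow)
  1-1-1 → 1 (borrow)
  1-1-1 → 1 (borrow)
  0-0-1 → 1 (borrow)
  1-0-1 → 0
  0-0 → 0
  0-0 → 0
  0-1 → 1 (borrow)
  0-0-1 → 1 (borrow)
  1-1-1 → 1 (borrow)
  0-1-1 → 0 (borrow)
  1-0-1 → 0
  1-0 → 1
  1-0 → 1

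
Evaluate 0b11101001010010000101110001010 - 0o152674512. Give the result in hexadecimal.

0b11101001010010000101110001010 = 0x1D290B8A in hexadecimal.
0o152674512 = 0x1AB794A in hexadecimal.
Subtract column by column in base 16:
  A-A → 0
  8-4 → 4
  B-9 → 2
  0-7 → 9 (borrow)
  9-B-1 → D (borrow)
  2-A-1 → 7 (borrow)
  D-1-1 → B
  1-0 → 1

0x1B7D9240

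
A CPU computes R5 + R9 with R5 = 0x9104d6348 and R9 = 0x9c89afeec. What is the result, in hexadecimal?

0x12d8e86234

Add column by column in base 16, right to left:
  8+c = 4 carry 1
  4+e+1 = 3 carry 1
  3+e+1 = 2 carry 1
  6+f+1 = 6 carry 1
  d+a+1 = 8 carry 1
  4+9+1 = e
  0+8 = 8
  1+c = d
  9+9 = 2 carry 1
  final carry 1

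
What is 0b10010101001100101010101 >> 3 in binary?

Right shift by 3: drop the 3 least-significant bits.

0b10010101001100101010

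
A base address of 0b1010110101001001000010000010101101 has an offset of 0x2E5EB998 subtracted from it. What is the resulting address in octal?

0o120661263425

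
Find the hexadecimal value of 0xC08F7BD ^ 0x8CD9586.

0x4C5623B

XOR each hex digit independently (no carries):
  C^8=4, 0^C=C, 8^D=5, F^9=6, 7^5=2, B^8=3, D^6=B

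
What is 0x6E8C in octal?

Expand each hex digit to 4 bits: 6=0110 E=1110 8=1000 C=1100.
Group the bits in threes: 110 111 010 001 100 → 67214.

0o67214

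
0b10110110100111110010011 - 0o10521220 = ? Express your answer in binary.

0b1110001010110100000011

0o10521220 = 0b1000101010001010010000 in binary.
Subtract column by column in base 2:
  1-0 → 1
  1-0 → 1
  0-0 → 0
  0-0 → 0
  1-1 → 0
  0-0 → 0
  0-0 → 0
  1-1 → 0
  1-0 → 1
  1-1 → 0
  1-0 → 1
  1-0 → 1
  0-0 → 0
  0-1 → 1 (borrow)
  1-0-1 → 0
  0-1 → 1 (borrow)
  1-0-1 → 0
  1-1 → 0
  0-0 → 0
  1-0 → 1
  1-0 → 1
  0-1 → 1 (borrow)
  1-0-1 → 0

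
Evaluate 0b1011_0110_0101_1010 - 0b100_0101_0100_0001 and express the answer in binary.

0b111000100011001

Subtract column by column in base 2:
  0-1 → 1 (borrow)
  1-0-1 → 0
  0-0 → 0
  1-0 → 1
  1-0 → 1
  0-0 → 0
  1-1 → 0
  0-0 → 0
  0-1 → 1 (borrow)
  1-0-1 → 0
  1-1 → 0
  0-0 → 0
  1-0 → 1
  1-0 → 1
  0-1 → 1 (borrow)
  1-0-1 → 0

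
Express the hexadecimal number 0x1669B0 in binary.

0b101100110100110110000

Expand each hex digit to 4 bits: 1=0001 6=0110 6=0110 9=1001 B=1011 0=0000.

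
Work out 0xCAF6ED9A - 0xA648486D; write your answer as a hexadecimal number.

Subtract column by column in base 16:
  A-D → D (borrow)
  9-6-1 → 2
  D-8 → 5
  E-4 → A
  6-8 → E (borrow)
  F-4-1 → A
  A-6 → 4
  C-A → 2

0x24AEA52D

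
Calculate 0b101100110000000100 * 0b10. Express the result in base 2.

Multiply each base-2 digit by 2, carrying:
  0×2 = 0 → write 0
  0×2 = 0 → write 0
  1×2 = 2 → write 0 carry 1
  0×2+1 = 1 → write 1
  0×2 = 0 → write 0
  0×2 = 0 → write 0
  0×2 = 0 → write 0
  0×2 = 0 → write 0
  0×2 = 0 → write 0
  0×2 = 0 → write 0
  1×2 = 2 → write 0 carry 1
  1×2+1 = 3 → write 1 carry 1
  0×2+1 = 1 → write 1
  0×2 = 0 → write 0
  1×2 = 2 → write 0 carry 1
  1×2+1 = 3 → write 1 carry 1
  0×2+1 = 1 → write 1
  1×2 = 2 → write 0 carry 1
  remaining carry: 1

0b1011001100000001000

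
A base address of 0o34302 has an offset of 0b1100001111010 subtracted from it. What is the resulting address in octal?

0b1100001111010 = 0o14172 in octal.
Subtract column by column in base 8:
  2-2 → 0
  0-7 → 1 (borrow)
  3-1-1 → 1
  4-4 → 0
  3-1 → 2

0o20110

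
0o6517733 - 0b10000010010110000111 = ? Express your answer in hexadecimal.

0o6517733 = 0x1A9FDB in hexadecimal.
0b10000010010110000111 = 0x82587 in hexadecimal.
Subtract column by column in base 16:
  B-7 → 4
  D-8 → 5
  F-5 → A
  9-2 → 7
  A-8 → 2
  1-0 → 1

0x127A54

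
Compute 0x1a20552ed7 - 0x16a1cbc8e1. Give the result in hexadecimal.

0x37e8965f6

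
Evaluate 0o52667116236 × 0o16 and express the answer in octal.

Multiply each base-8 digit by 14, carrying:
  6×14 = 84 → write 4 carry 10
  3×14+10 = 52 → write 4 carry 6
  2×14+6 = 34 → write 2 carry 4
  6×14+4 = 88 → write 0 carry 11
  1×14+11 = 25 → write 1 carry 3
  1×14+3 = 17 → write 1 carry 2
  7×14+2 = 100 → write 4 carry 12
  6×14+12 = 96 → write 0 carry 12
  6×14+12 = 96 → write 0 carry 12
  2×14+12 = 40 → write 0 carry 5
  5×14+5 = 75 → write 3 carry 9
  remaining carry: 11

0o1130004110244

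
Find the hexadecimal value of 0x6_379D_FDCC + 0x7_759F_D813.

Add column by column in base 16, right to left:
  C+3 = F
  C+1 = D
  D+8 = 5 carry 1
  F+D+1 = D carry 1
  D+F+1 = D carry 1
  9+9+1 = 3 carry 1
  7+5+1 = D
  3+7 = A
  6+7 = D

0xDAD3DD5DF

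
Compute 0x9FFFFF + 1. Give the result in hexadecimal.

The trailing 5 digits are F (max in base 16), so adding 1 cascades: they roll to 0 and the next digit up increments.

0xA00000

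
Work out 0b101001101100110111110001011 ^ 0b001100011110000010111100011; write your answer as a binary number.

0b100101110010110101001101000

XOR bit by bit (1 where the bits differ):
  101001101100110111110001011
^ 001100011110000010111100011
= 100101110010110101001101000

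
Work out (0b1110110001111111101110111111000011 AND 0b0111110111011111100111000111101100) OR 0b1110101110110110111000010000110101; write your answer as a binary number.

0b1110110001111111101110111111000011 AND 0b0111110111011111100111000111101100 = 0b0110110001011111100110000111000000.
Then OR with 0b1110101110110110111000010000110101.

0b1110111111111111111110010111110101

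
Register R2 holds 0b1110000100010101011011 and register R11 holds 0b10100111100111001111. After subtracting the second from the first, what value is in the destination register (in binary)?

Subtract column by column in base 2:
  1-1 → 0
  1-1 → 0
  0-1 → 1 (borrow)
  1-1-1 → 1 (borrow)
  1-0-1 → 0
  0-0 → 0
  1-1 → 0
  0-1 → 1 (borrow)
  1-1-1 → 1 (borrow)
  0-0-1 → 1 (borrow)
  1-0-1 → 0
  0-1 → 1 (borrow)
  0-1-1 → 0 (borrow)
  0-1-1 → 0 (borrow)
  1-1-1 → 1 (borrow)
  0-0-1 → 1 (borrow)
  0-0-1 → 1 (borrow)
  0-1-1 → 0 (borrow)
  0-0-1 → 1 (borrow)
  1-1-1 → 1 (borrow)
  1-0-1 → 0
  1-0 → 1

0b1011011100101110001100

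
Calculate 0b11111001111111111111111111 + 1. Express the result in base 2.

The trailing 19 digits are 1 (max in base 2), so adding 1 cascades: they roll to 0 and the next digit up increments.

0b11111010000000000000000000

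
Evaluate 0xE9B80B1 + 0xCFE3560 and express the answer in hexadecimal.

Add column by column in base 16, right to left:
  1+0 = 1
  B+6 = 1 carry 1
  0+5+1 = 6
  8+3 = B
  B+E = 9 carry 1
  9+F+1 = 9 carry 1
  E+C+1 = B carry 1
  final carry 1

0x1B99B611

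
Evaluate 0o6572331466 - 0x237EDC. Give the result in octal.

0o6561432132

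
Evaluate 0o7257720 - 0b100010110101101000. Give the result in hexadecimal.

0x1B3268

0o7257720 = 0x1D5FD0 in hexadecimal.
0b100010110101101000 = 0x22D68 in hexadecimal.
Subtract column by column in base 16:
  0-8 → 8 (borrow)
  D-6-1 → 6
  F-D → 2
  5-2 → 3
  D-2 → B
  1-0 → 1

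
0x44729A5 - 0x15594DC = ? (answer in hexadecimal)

0x2F194C9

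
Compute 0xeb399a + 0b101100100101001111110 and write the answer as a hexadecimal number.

0b101100100101001111110 = 0x164a7e in hexadecimal.
Add column by column in base 16, right to left:
  a+e = 8 carry 1
  9+7+1 = 1 carry 1
  9+a+1 = 4 carry 1
  3+4+1 = 8
  b+6 = 1 carry 1
  e+1+1 = 0 carry 1
  final carry 1

0x1018418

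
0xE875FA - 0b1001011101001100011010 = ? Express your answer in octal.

0xE875FA = 0o72072772 in octal.
0b1001011101001100011010 = 0o11351432 in octal.
Subtract column by column in base 8:
  2-2 → 0
  7-3 → 4
  7-4 → 3
  2-1 → 1
  7-5 → 2
  0-3 → 5 (borrow)
  2-1-1 → 0
  7-1 → 6

0o60521340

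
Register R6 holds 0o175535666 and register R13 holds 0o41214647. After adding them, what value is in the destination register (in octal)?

Add column by column in base 8, right to left:
  6+7 = 5 carry 1
  6+4+1 = 3 carry 1
  6+6+1 = 5 carry 1
  5+4+1 = 2 carry 1
  3+1+1 = 5
  5+2 = 7
  5+1 = 6
  7+4 = 3 carry 1
  1+0+1 = 2

0o236752535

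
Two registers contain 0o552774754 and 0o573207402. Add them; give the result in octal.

Add column by column in base 8, right to left:
  4+2 = 6
  5+0 = 5
  7+4 = 3 carry 1
  4+7+1 = 4 carry 1
  7+0+1 = 0 carry 1
  7+2+1 = 2 carry 1
  2+3+1 = 6
  5+7 = 4 carry 1
  5+5+1 = 3 carry 1
  final carry 1

0o1346204356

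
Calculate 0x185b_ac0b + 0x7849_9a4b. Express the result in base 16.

0x90a54656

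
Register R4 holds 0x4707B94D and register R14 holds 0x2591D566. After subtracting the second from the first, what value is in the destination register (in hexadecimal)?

Subtract column by column in base 16:
  D-6 → 7
  4-6 → E (borrow)
  9-5-1 → 3
  B-D → E (borrow)
  7-1-1 → 5
  0-9 → 7 (borrow)
  7-5-1 → 1
  4-2 → 2

0x2175E3E7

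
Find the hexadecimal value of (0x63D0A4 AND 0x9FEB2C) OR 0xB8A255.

0x63D0A4 AND 0x9FEB2C = 0x03C024.
Then OR with 0xB8A255.

0xBBE275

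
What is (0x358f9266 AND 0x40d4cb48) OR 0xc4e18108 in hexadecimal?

0x358f9266 AND 0x40d4cb48 = 0x00848240.
Then OR with 0xc4e18108.

0xc4e58348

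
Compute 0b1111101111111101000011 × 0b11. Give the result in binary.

Multiply each base-2 digit by 3, carrying:
  1×3 = 3 → write 1 carry 1
  1×3+1 = 4 → write 0 carry 2
  0×3+2 = 2 → write 0 carry 1
  0×3+1 = 1 → write 1
  0×3 = 0 → write 0
  0×3 = 0 → write 0
  1×3 = 3 → write 1 carry 1
  0×3+1 = 1 → write 1
  1×3 = 3 → write 1 carry 1
  1×3+1 = 4 → write 0 carry 2
  1×3+2 = 5 → write 1 carry 2
  1×3+2 = 5 → write 1 carry 2
  1×3+2 = 5 → write 1 carry 2
  1×3+2 = 5 → write 1 carry 2
  1×3+2 = 5 → write 1 carry 2
  1×3+2 = 5 → write 1 carry 2
  0×3+2 = 2 → write 0 carry 1
  1×3+1 = 4 → write 0 carry 2
  1×3+2 = 5 → write 1 carry 2
  1×3+2 = 5 → write 1 carry 2
  1×3+2 = 5 → write 1 carry 2
  1×3+2 = 5 → write 1 carry 2
  remaining carry: 10

0b101111001111110111001001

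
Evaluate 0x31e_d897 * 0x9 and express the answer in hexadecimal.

Multiply each base-16 digit by 9, carrying:
  7×9 = 63 → write f carry 3
  9×9+3 = 84 → write 4 carry 5
  8×9+5 = 77 → write d carry 4
  d×9+4 = 121 → write 9 carry 7
  e×9+7 = 133 → write 5 carry 8
  1×9+8 = 17 → write 1 carry 1
  3×9+1 = 28 → write c carry 1
  remaining carry: 1

0x1c159d4f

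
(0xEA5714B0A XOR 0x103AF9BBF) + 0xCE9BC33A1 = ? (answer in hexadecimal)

0x1C909B0456

First 0xEA5714B0A XOR 0x103AF9BBF = 0xFA6DED0B5.
Add column by column in base 16, right to left:
  5+1 = 6
  B+A = 5 carry 1
  0+3+1 = 4
  D+3 = 0 carry 1
  E+C+1 = B carry 1
  D+B+1 = 9 carry 1
  6+9+1 = 0 carry 1
  A+E+1 = 9 carry 1
  F+C+1 = C carry 1
  final carry 1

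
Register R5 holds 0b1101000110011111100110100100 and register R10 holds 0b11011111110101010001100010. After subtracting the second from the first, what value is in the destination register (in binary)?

0b1001100110101010010101000010

Subtract column by column in base 2:
  0-0 → 0
  0-1 → 1 (borrow)
  1-0-1 → 0
  0-0 → 0
  0-0 → 0
  1-1 → 0
  0-1 → 1 (borrow)
  1-0-1 → 0
  1-0 → 1
  0-0 → 0
  0-1 → 1 (borrow)
  1-0-1 → 0
  1-1 → 0
  1-0 → 1
  1-1 → 0
  1-0 → 1
  1-1 → 0
  0-1 → 1 (borrow)
  0-1-1 → 0 (borrow)
  1-1-1 → 1 (borrow)
  1-1-1 → 1 (borrow)
  0-1-1 → 0 (borrow)
  0-1-1 → 0 (borrow)
  0-0-1 → 1 (borrow)
  1-1-1 → 1 (borrow)
  0-1-1 → 0 (borrow)
  1-0-1 → 0
  1-0 → 1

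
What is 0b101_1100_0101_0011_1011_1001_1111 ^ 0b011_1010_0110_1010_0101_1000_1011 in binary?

XOR bit by bit (1 where the bits differ):
  101110001010011101110011111
^ 011101001101010010110001011
= 110011000111001111000010100

0b110011000111001111000010100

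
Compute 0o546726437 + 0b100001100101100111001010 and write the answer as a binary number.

0b110001000100000011011101001

0o546726437 = 0b101100110111010110100011111 in binary.
Add column by column in base 2, right to left:
  1+0 = 1
  1+1 = 0 carry 1
  1+0+1 = 0 carry 1
  1+1+1 = 1 carry 1
  1+0+1 = 0 carry 1
  0+0+1 = 1
  0+1 = 1
  0+1 = 1
  1+1 = 0 carry 1
  0+0+1 = 1
  1+0 = 1
  1+1 = 0 carry 1
  0+1+1 = 0 carry 1
  1+0+1 = 0 carry 1
  0+1+1 = 0 carry 1
  1+0+1 = 0 carry 1
  1+0+1 = 0 carry 1
  1+1+1 = 1 carry 1
  0+1+1 = 0 carry 1
  1+0+1 = 0 carry 1
  1+0+1 = 0 carry 1
  0+0+1 = 1
  0+0 = 0
  1+1 = 0 carry 1
  1+0+1 = 0 carry 1
  0+0+1 = 1
  1+0 = 1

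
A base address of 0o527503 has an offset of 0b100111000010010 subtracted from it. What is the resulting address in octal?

0o460461

0b100111000010010 = 0o47022 in octal.
Subtract column by column in base 8:
  3-2 → 1
  0-2 → 6 (borrow)
  5-0-1 → 4
  7-7 → 0
  2-4 → 6 (borrow)
  5-0-1 → 4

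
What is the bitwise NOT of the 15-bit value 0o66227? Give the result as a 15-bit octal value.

0o11550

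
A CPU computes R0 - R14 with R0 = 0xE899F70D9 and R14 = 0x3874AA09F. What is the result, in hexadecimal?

Subtract column by column in base 16:
  9-F → A (borrow)
  D-9-1 → 3
  0-0 → 0
  7-A → D (borrow)
  F-A-1 → 4
  9-4 → 5
  9-7 → 2
  8-8 → 0
  E-3 → B

0xB0254D03A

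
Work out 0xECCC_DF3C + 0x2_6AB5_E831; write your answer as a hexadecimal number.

Add column by column in base 16, right to left:
  C+1 = D
  3+3 = 6
  F+8 = 7 carry 1
  D+E+1 = C carry 1
  C+5+1 = 2 carry 1
  C+B+1 = 8 carry 1
  C+A+1 = 7 carry 1
  E+6+1 = 5 carry 1
  0+2+1 = 3

0x35782C76D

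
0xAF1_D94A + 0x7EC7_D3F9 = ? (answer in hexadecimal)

0x89B9AD43

Add column by column in base 16, right to left:
  A+9 = 3 carry 1
  4+F+1 = 4 carry 1
  9+3+1 = D
  D+D = A carry 1
  1+7+1 = 9
  F+C = B carry 1
  A+E+1 = 9 carry 1
  0+7+1 = 8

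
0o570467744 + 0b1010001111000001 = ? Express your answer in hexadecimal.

0o570467744 = 0x5E26FE4 in hexadecimal.
0b1010001111000001 = 0xA3C1 in hexadecimal.
Add column by column in base 16, right to left:
  4+1 = 5
  E+C = A carry 1
  F+3+1 = 3 carry 1
  6+A+1 = 1 carry 1
  2+0+1 = 3
  E+0 = E
  5+0 = 5

0x5E313A5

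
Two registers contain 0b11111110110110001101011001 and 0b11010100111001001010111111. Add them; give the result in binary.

0b111010011101111011000011000

Add column by column in base 2, right to left:
  1+1 = 0 carry 1
  0+1+1 = 0 carry 1
  0+1+1 = 0 carry 1
  1+1+1 = 1 carry 1
  1+1+1 = 1 carry 1
  0+1+1 = 0 carry 1
  1+0+1 = 0 carry 1
  0+1+1 = 0 carry 1
  1+0+1 = 0 carry 1
  1+1+1 = 1 carry 1
  0+0+1 = 1
  0+0 = 0
  0+1 = 1
  1+0 = 1
  1+0 = 1
  0+1 = 1
  1+1 = 0 carry 1
  1+1+1 = 1 carry 1
  0+0+1 = 1
  1+0 = 1
  1+1 = 0 carry 1
  1+0+1 = 0 carry 1
  1+1+1 = 1 carry 1
  1+0+1 = 0 carry 1
  1+1+1 = 1 carry 1
  1+1+1 = 1 carry 1
  final carry 1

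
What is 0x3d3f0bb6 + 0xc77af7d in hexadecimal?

Add column by column in base 16, right to left:
  6+d = 3 carry 1
  b+7+1 = 3 carry 1
  b+f+1 = b carry 1
  0+a+1 = b
  f+7 = 6 carry 1
  3+7+1 = b
  d+c = 9 carry 1
  3+0+1 = 4

0x49b6bb33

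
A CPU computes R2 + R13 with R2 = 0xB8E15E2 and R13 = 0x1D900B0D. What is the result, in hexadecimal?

0x291E20EF

Add column by column in base 16, right to left:
  2+D = F
  E+0 = E
  5+B = 0 carry 1
  1+0+1 = 2
  E+0 = E
  8+9 = 1 carry 1
  B+D+1 = 9 carry 1
  0+1+1 = 2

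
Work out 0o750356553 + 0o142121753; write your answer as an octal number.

0o1112500526

Add column by column in base 8, right to left:
  3+3 = 6
  5+5 = 2 carry 1
  5+7+1 = 5 carry 1
  6+1+1 = 0 carry 1
  5+2+1 = 0 carry 1
  3+1+1 = 5
  0+2 = 2
  5+4 = 1 carry 1
  7+1+1 = 1 carry 1
  final carry 1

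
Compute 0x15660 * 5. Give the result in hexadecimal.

0x6afe0

Multiply each base-16 digit by 5, carrying:
  0×5 = 0 → write 0
  6×5 = 30 → write e carry 1
  6×5+1 = 31 → write f carry 1
  5×5+1 = 26 → write a carry 1
  1×5+1 = 6 → write 6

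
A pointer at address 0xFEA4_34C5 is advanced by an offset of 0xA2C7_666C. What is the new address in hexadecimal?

Add column by column in base 16, right to left:
  5+C = 1 carry 1
  C+6+1 = 3 carry 1
  4+6+1 = B
  3+6 = 9
  4+7 = B
  A+C = 6 carry 1
  E+2+1 = 1 carry 1
  F+A+1 = A carry 1
  final carry 1

0x1A16B9B31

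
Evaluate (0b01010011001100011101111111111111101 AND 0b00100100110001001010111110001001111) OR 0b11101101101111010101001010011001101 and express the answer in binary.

0b11101101101111011101111110011001101

0b01010011001100011101111111111111101 AND 0b00100100110001001010111110001001111 = 0b00000000000000001000111110001001101.
Then OR with 0b11101101101111010101001010011001101.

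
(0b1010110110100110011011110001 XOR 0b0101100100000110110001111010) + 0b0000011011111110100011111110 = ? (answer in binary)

0b1111101110011111001110001001

First 0b1010110110100110011011110001 XOR 0b0101100100000110110001111010 = 0b1111010010100000101010001011.
Add column by column in base 2, right to left:
  1+0 = 1
  1+1 = 0 carry 1
  0+1+1 = 0 carry 1
  1+1+1 = 1 carry 1
  0+1+1 = 0 carry 1
  0+1+1 = 0 carry 1
  0+1+1 = 0 carry 1
  1+1+1 = 1 carry 1
  0+0+1 = 1
  1+0 = 1
  0+0 = 0
  1+1 = 0 carry 1
  0+0+1 = 1
  0+1 = 1
  0+1 = 1
  0+1 = 1
  0+1 = 1
  1+1 = 0 carry 1
  0+1+1 = 0 carry 1
  1+1+1 = 1 carry 1
  0+0+1 = 1
  0+1 = 1
  1+1 = 0 carry 1
  0+0+1 = 1
  1+0 = 1
  1+0 = 1
  1+0 = 1
  1+0 = 1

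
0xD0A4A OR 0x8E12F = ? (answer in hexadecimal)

0xDEB6F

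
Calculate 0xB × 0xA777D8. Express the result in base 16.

Multiply each base-16 digit by 11, carrying:
  8×11 = 88 → write 8 carry 5
  D×11+5 = 148 → write 4 carry 9
  7×11+9 = 86 → write 6 carry 5
  7×11+5 = 82 → write 2 carry 5
  7×11+5 = 82 → write 2 carry 5
  A×11+5 = 115 → write 3 carry 7
  remaining carry: 7

0x7322648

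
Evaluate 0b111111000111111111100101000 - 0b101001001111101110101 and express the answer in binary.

0b111110011110101111110110011

Subtract column by column in base 2:
  0-1 → 1 (borrow)
  0-0-1 → 1 (borrow)
  0-1-1 → 0 (borrow)
  1-0-1 → 0
  0-1 → 1 (borrow)
  1-1-1 → 1 (borrow)
  0-1-1 → 0 (borrow)
  0-0-1 → 1 (borrow)
  1-1-1 → 1 (borrow)
  1-1-1 → 1 (borrow)
  1-1-1 → 1 (borrow)
  1-1-1 → 1 (borrow)
  1-1-1 → 1 (borrow)
  1-0-1 → 0
  1-0 → 1
  1-1 → 0
  1-0 → 1
  1-0 → 1
  0-1 → 1 (borrow)
  0-0-1 → 1 (borrow)
  0-1-1 → 0 (borrow)
  1-0-1 → 0
  1-0 → 1
  1-0 → 1
  1-0 → 1
  1-0 → 1
  1-0 → 1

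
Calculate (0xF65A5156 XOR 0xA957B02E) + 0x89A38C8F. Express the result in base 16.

0xE8B16E07

First 0xF65A5156 XOR 0xA957B02E = 0x5F0DE178.
Add column by column in base 16, right to left:
  8+F = 7 carry 1
  7+8+1 = 0 carry 1
  1+C+1 = E
  E+8 = 6 carry 1
  D+3+1 = 1 carry 1
  0+A+1 = B
  F+9 = 8 carry 1
  5+8+1 = E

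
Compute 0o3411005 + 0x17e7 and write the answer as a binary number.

0b11100010100111101100

0o3411005 = 0b11100001001000000101 in binary.
0x17e7 = 0b1011111100111 in binary.
Add column by column in base 2, right to left:
  1+1 = 0 carry 1
  0+1+1 = 0 carry 1
  1+1+1 = 1 carry 1
  0+0+1 = 1
  0+0 = 0
  0+1 = 1
  0+1 = 1
  0+1 = 1
  0+1 = 1
  1+1 = 0 carry 1
  0+1+1 = 0 carry 1
  0+0+1 = 1
  1+1 = 0 carry 1
  0+0+1 = 1
  0+0 = 0
  0+0 = 0
  0+0 = 0
  1+0 = 1
  1+0 = 1
  1+0 = 1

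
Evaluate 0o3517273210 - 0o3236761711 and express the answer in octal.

0o260311277

Subtract column by column in base 8:
  0-1 → 7 (borrow)
  1-1-1 → 7 (borrow)
  2-7-1 → 2 (borrow)
  3-1-1 → 1
  7-6 → 1
  2-7 → 3 (borrow)
  7-6-1 → 0
  1-3 → 6 (borrow)
  5-2-1 → 2
  3-3 → 0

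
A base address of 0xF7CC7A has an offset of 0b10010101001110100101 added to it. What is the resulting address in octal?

0xF7CC7A = 0o75746172 in octal.
0b10010101001110100101 = 0o2251645 in octal.
Add column by column in base 8, right to left:
  2+5 = 7
  7+4 = 3 carry 1
  1+6+1 = 0 carry 1
  6+1+1 = 0 carry 1
  4+5+1 = 2 carry 1
  7+2+1 = 2 carry 1
  5+2+1 = 0 carry 1
  7+0+1 = 0 carry 1
  final carry 1

0o100220037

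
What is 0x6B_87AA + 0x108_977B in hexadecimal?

0x1741F25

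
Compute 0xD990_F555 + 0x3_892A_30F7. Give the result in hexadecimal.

0x462BB264C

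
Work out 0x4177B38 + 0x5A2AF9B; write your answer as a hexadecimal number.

0x9BA2AD3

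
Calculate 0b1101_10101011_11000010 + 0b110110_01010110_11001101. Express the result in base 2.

Add column by column in base 2, right to left:
  0+1 = 1
  1+0 = 1
  0+1 = 1
  0+1 = 1
  0+0 = 0
  0+0 = 0
  1+1 = 0 carry 1
  1+1+1 = 1 carry 1
  1+0+1 = 0 carry 1
  1+1+1 = 1 carry 1
  0+1+1 = 0 carry 1
  1+0+1 = 0 carry 1
  0+1+1 = 0 carry 1
  1+0+1 = 0 carry 1
  0+1+1 = 0 carry 1
  1+0+1 = 0 carry 1
  1+0+1 = 0 carry 1
  0+1+1 = 0 carry 1
  1+1+1 = 1 carry 1
  1+0+1 = 0 carry 1
  0+1+1 = 0 carry 1
  0+1+1 = 0 carry 1
  final carry 1

0b10001000000001010001111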